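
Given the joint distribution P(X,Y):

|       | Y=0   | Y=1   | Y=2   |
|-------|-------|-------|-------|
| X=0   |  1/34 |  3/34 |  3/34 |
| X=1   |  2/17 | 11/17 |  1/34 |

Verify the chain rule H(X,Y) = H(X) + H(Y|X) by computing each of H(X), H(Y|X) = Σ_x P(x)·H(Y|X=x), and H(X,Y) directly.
H(X) = 0.7335 bits, H(Y|X) = 0.9534 bits, H(X,Y) = 1.6870 bits

Marginal of X (row sums):
  P(X=0) = 1/34 + 3/34 + 3/34 = 7/34
  P(X=1) = 2/17 + 11/17 + 1/34 = 27/34
H(X) = -[(7/34)·log₂(7/34) + (27/34)·log₂(27/34)]
  = 0.469434 + 0.264104 = 0.7335 bits

H(Y|X) = Σ_x P(x)·H(Y|X=x):
  X=0: P(X=0) = 7/34, P(Y|X=0) = (1/7, 3/7, 3/7) → H(Y|X=0) = 1.448816
  X=1: P(X=1) = 27/34, P(Y|X=1) = (4/27, 22/27, 1/27) → H(Y|X=1) = 0.824980
H(Y|X) = (7/34)·1.448816 + (27/34)·0.824980 = 0.9534 bits

H(X,Y) = -Σ_{x,y} P(x,y) log₂ P(x,y). Per-cell terms -P(x,y)·log₂P(x,y):
  X=0: 0.149631, 0.309044, 0.309044
  X=1: 0.363231, 0.406373, 0.149631
Sum of the 6 terms: H(X,Y) = 1.6870 bits

Chain rule check:
  H(X) + H(Y|X) = 0.7335 + 0.9534 = 1.6869 bits
  H(X,Y) = 1.6870 bits
✓ Chain rule verified (Δ = 0.0001 is 4-dp rounding noise: each of the three values was rounded independently).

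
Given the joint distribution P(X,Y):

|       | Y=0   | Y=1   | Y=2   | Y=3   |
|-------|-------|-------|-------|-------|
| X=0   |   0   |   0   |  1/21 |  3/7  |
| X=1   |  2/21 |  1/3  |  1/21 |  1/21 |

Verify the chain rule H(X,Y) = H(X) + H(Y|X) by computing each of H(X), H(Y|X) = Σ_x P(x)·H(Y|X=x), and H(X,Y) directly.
H(X) = 0.9984 bits, H(Y|X) = 1.0044 bits, H(X,Y) = 2.0028 bits

Marginal of X (row sums):
  P(X=0) = 0 + 0 + 1/21 + 3/7 = 10/21
  P(X=1) = 2/21 + 1/3 + 1/21 + 1/21 = 11/21
H(X) = -[(10/21)·log₂(10/21) + (11/21)·log₂(11/21)]
  = 0.50971 + 0.48865 = 0.9984 bits

H(Y|X) = Σ_x P(x)·H(Y|X=x):
  X=0: P(X=0) = 10/21, P(Y|X=0) = (0, 0, 1/10, 9/10) → H(Y|X=0) = 0.46900
  X=1: P(X=1) = 11/21, P(Y|X=1) = (2/11, 7/11, 1/11, 1/11) → H(Y|X=1) = 1.49111
H(Y|X) = (10/21)·0.46900 + (11/21)·1.49111 = 1.0044 bits

H(X,Y) = -Σ_{x,y} P(x,y) log₂ P(x,y). Per-cell terms -P(x,y)·log₂P(x,y):
  X=0: 0.00000, 0.00000, 0.20916, 0.52388
  X=1: 0.32308, 0.52832, 0.20916, 0.20916
  (cells with P = 0 contribute 0)
Sum of the 8 terms: H(X,Y) = 2.0028 bits

Chain rule check:
  H(X) + H(Y|X) = 0.9984 + 1.0044 = 2.0028 bits
  H(X,Y) = 2.0028 bits
✓ Chain rule verified.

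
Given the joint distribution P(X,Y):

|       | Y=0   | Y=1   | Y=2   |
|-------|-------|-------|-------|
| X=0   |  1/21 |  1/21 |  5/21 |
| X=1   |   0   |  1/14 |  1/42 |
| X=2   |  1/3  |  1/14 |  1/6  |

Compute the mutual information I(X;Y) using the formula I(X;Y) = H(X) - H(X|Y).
0.2800 bits

I(X;Y) = H(X) - H(X|Y)

Marginal of X (row sums):
  P(X=0) = 1/21 + 1/21 + 5/21 = 1/3
  P(X=1) = 0 + 1/14 + 1/42 = 2/21
  P(X=2) = 1/3 + 1/14 + 1/6 = 4/7
H(X) = -[(1/3)·log₂(1/3) + (2/21)·log₂(2/21) + (4/7)·log₂(4/7)]
  = 0.5283208 + 0.3230778 + 0.4613457 = 1.312744 bits

Marginal of Y (column sums):
  P(Y=0) = 1/21 + 0 + 1/3 = 8/21
  P(Y=1) = 1/21 + 1/14 + 1/14 = 4/21
  P(Y=2) = 5/21 + 1/42 + 1/6 = 3/7
H(X|Y) = Σ_y P(y)·H(X|Y=y):
  Y=0: P(Y=0) = 8/21, P(X|Y=0) = (1/8, 0, 7/8) → H(X|Y=0) = 0.5435644
  Y=1: P(Y=1) = 4/21, P(X|Y=1) = (1/4, 3/8, 3/8) → H(X|Y=1) = 1.5612781
  Y=2: P(Y=2) = 3/7, P(X|Y=2) = (5/9, 1/18, 7/18) → H(X|Y=2) = 1.2326603
H(X|Y) = (8/21)·0.5435644 + (4/21)·1.5612781 + (3/7)·1.2326603 = 1.032741 bits

I(X;Y) = H(X) - H(X|Y) = 1.312744 - 1.032741 = 0.2800 bits

Cross-check via I(X;Y) = H(X) + H(Y) - H(X,Y): computing H(Y) from the column sums and H(X,Y) from the 9 cells in the same way gives H(Y) = 1.509969 bits and H(X,Y) = 2.542710 bits, so
I(X;Y) = 1.312744 + 1.509969 - 2.542710 = 0.2800 bits ✓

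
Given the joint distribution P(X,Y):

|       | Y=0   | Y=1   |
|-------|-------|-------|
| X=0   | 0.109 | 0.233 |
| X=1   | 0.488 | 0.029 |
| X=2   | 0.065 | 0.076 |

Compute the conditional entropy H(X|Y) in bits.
1.1074 bits

H(X|Y) = H(X,Y) - H(Y)

H(X,Y) = -Σ_{x,y} P(x,y) log₂ P(x,y). Per-cell terms -P(x,y)·log₂P(x,y):
  X=0: 0.3485, 0.4897
  X=1: 0.5051, 0.1481
  X=2: 0.2563, 0.2826
Sum of the 6 terms: H(X,Y) = 2.0303 bits

Marginal of Y (column sums):
  P(Y=0) = 0.109 + 0.488 + 0.065 = 0.662
  P(Y=1) = 0.233 + 0.029 + 0.076 = 0.338
H(Y) = -[0.662·log₂(0.662) + 0.338·log₂(0.338)]
  = 0.3940 + 0.5289 = 0.9229 bits

H(X|Y) = H(X,Y) - H(Y) = 2.0303 - 0.9229 = 1.1074 bits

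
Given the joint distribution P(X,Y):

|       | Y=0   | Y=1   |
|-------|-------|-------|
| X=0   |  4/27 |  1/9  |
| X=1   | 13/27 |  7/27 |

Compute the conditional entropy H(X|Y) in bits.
0.8220 bits

H(X|Y) = H(X,Y) - H(Y)

H(X,Y) = -Σ_{x,y} P(x,y) log₂ P(x,y). Per-cell terms -P(x,y)·log₂P(x,y):
  X=0: 0.40813, 0.35221
  X=1: 0.50770, 0.50492
Sum of the 4 terms: H(X,Y) = 1.7730 bits

Marginal of Y (column sums):
  P(Y=0) = 4/27 + 13/27 = 17/27
  P(Y=1) = 1/9 + 7/27 = 10/27
H(Y) = -[(17/27)·log₂(17/27) + (10/27)·log₂(10/27)]
  = 0.42023 + 0.53073 = 0.9510 bits

H(X|Y) = H(X,Y) - H(Y) = 1.7730 - 0.9510 = 0.8220 bits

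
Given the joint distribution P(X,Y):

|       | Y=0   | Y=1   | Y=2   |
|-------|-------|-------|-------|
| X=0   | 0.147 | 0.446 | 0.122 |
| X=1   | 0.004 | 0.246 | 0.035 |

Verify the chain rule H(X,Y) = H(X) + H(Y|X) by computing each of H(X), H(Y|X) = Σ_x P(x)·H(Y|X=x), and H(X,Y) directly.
H(X) = 0.8622 bits, H(Y|X) = 1.1331 bits, H(X,Y) = 1.9953 bits

Marginal of X (row sums):
  P(X=0) = 0.147 + 0.446 + 0.122 = 0.715
  P(X=1) = 0.004 + 0.246 + 0.035 = 0.285
H(X) = -[0.715·log₂(0.715) + 0.285·log₂(0.285)]
  = 0.34605 + 0.51613 = 0.8622 bits

H(Y|X) = Σ_x P(x)·H(Y|X=x):
  X=0: P(X=0) = 0.715, P(Y|X=0) = (147/715, 446/715, 122/715) → H(Y|X=0) = 1.32921
  X=1: P(X=1) = 0.285, P(Y|X=1) = (4/285, 82/95, 7/57) → H(Y|X=1) = 0.64119
H(Y|X) = 0.715·1.32921 + 0.285·0.64119 = 1.1331 bits

H(X,Y) = -Σ_{x,y} P(x,y) log₂ P(x,y). Per-cell terms -P(x,y)·log₂P(x,y):
  X=0: 0.40662, 0.51954, 0.37028
  X=1: 0.03186, 0.49772, 0.16928
Sum of the 6 terms: H(X,Y) = 1.9953 bits

Chain rule check:
  H(X) + H(Y|X) = 0.8622 + 1.1331 = 1.9953 bits
  H(X,Y) = 1.9953 bits
✓ Chain rule verified.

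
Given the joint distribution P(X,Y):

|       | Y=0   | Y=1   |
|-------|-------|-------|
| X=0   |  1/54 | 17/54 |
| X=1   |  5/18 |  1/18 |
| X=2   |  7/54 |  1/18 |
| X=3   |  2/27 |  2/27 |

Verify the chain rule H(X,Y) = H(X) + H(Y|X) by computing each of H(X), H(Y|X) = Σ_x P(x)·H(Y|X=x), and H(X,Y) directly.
H(X) = 1.9153 bits, H(Y|X) = 0.6312 bits, H(X,Y) = 2.5465 bits

Marginal of X (row sums):
  P(X=0) = 1/54 + 17/54 = 1/3
  P(X=1) = 5/18 + 1/18 = 1/3
  P(X=2) = 7/54 + 1/18 = 5/27
  P(X=3) = 2/27 + 2/27 = 4/27
H(X) = -[(1/3)·log₂(1/3) + (1/3)·log₂(1/3) + (5/27)·log₂(5/27) + (4/27)·log₂(4/27)]
  = 0.52832 + 0.52832 + 0.45055 + 0.40813 = 1.9153 bits

H(Y|X) = Σ_x P(x)·H(Y|X=x):
  X=0: P(X=0) = 1/3, P(Y|X=0) = (1/18, 17/18) → H(Y|X=0) = 0.30954
  X=1: P(X=1) = 1/3, P(Y|X=1) = (5/6, 1/6) → H(Y|X=1) = 0.65002
  X=2: P(X=2) = 5/27, P(Y|X=2) = (7/10, 3/10) → H(Y|X=2) = 0.88129
  X=3: P(X=3) = 4/27, P(Y|X=3) = (1/2, 1/2) → H(Y|X=3) = 1.00000
H(Y|X) = (1/3)·0.30954 + (1/3)·0.65002 + (5/27)·0.88129 + (4/27)·1.00000 = 0.6312 bits

H(X,Y) = -Σ_{x,y} P(x,y) log₂ P(x,y). Per-cell terms -P(x,y)·log₂P(x,y):
  X=0: 0.10657, 0.52493
  X=1: 0.51333, 0.23166
  X=2: 0.38209, 0.23166
  X=3: 0.27814, 0.27814
Sum of the 8 terms: H(X,Y) = 2.5465 bits

Chain rule check:
  H(X) + H(Y|X) = 1.9153 + 0.6312 = 2.5465 bits
  H(X,Y) = 2.5465 bits
✓ Chain rule verified.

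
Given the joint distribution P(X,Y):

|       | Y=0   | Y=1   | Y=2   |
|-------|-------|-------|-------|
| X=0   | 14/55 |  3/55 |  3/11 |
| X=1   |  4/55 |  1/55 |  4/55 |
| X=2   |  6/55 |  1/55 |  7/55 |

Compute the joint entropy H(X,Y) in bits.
2.7300 bits

H(X,Y) = -Σ_{x,y} P(x,y) log₂ P(x,y). Per-cell terms -P(x,y)·log₂P(x,y):
  X=0: 0.5025, 0.2289, 0.5112
  X=1: 0.2750, 0.1051, 0.2750
  X=2: 0.3487, 0.1051, 0.3785
Sum of the 9 terms: H(X,Y) = 2.7300 bits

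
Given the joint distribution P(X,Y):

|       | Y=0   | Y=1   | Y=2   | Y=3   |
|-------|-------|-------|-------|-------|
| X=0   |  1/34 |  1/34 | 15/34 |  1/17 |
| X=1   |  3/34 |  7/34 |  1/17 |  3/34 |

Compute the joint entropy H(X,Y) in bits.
2.3885 bits

H(X,Y) = -Σ_{x,y} P(x,y) log₂ P(x,y). Per-cell terms -P(x,y)·log₂P(x,y):
  X=0: 0.14963, 0.14963, 0.52084, 0.24044
  X=1: 0.30904, 0.46943, 0.24044, 0.30904
Sum of the 8 terms: H(X,Y) = 2.3885 bits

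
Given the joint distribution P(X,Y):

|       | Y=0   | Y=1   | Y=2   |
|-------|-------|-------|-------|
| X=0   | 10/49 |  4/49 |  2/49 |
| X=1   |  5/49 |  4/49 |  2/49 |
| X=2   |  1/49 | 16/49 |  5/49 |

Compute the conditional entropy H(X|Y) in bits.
1.2680 bits

H(X|Y) = H(X,Y) - H(Y)

H(X,Y) = -Σ_{x,y} P(x,y) log₂ P(x,y). Per-cell terms -P(x,y)·log₂P(x,y):
  X=0: 0.467915, 0.295078, 0.188356
  X=1: 0.335998, 0.295078, 0.188356
  X=2: 0.114586, 0.527252, 0.335998
Sum of the 9 terms: H(X,Y) = 2.74862 bits

Marginal of Y (column sums):
  P(Y=0) = 10/49 + 5/49 + 1/49 = 16/49
  P(Y=1) = 4/49 + 4/49 + 16/49 = 24/49
  P(Y=2) = 2/49 + 2/49 + 5/49 = 9/49
H(Y) = -[(16/49)·log₂(16/49) + (24/49)·log₂(24/49) + (9/49)·log₂(9/49)]
  = 0.527252 + 0.504366 + 0.449042 = 1.48066 bits

H(X|Y) = H(X,Y) - H(Y) = 2.74862 - 1.48066 = 1.2680 bits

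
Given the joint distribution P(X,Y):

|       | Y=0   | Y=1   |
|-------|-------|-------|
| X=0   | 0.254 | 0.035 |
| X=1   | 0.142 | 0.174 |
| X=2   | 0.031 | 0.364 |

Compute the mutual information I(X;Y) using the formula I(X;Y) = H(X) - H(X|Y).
0.3603 bits

I(X;Y) = H(X) - H(X|Y)

Marginal of X (row sums):
  P(X=0) = 0.254 + 0.035 = 0.289
  P(X=1) = 0.142 + 0.174 = 0.316
  P(X=2) = 0.031 + 0.364 = 0.395
H(X) = -[0.289·log₂(0.289) + 0.316·log₂(0.316) + 0.395·log₂(0.395)]
  = 0.5176 + 0.5252 + 0.5293 = 1.5721 bits

Marginal of Y (column sums):
  P(Y=0) = 0.254 + 0.142 + 0.031 = 0.427
  P(Y=1) = 0.035 + 0.174 + 0.364 = 0.573
H(X|Y) = Σ_y P(y)·H(X|Y=y):
  Y=0: P(Y=0) = 0.427, P(X|Y=0) = (254/427, 142/427, 31/427) → H(X|Y=0) = 1.2487
  Y=1: P(Y=1) = 0.573, P(X|Y=1) = (35/573, 58/191, 364/573) → H(X|Y=1) = 1.1843
H(X|Y) = 0.427·1.2487 + 0.573·1.1843 = 1.2118 bits

I(X;Y) = H(X) - H(X|Y) = 1.5721 - 1.2118 = 0.3603 bits

Cross-check via I(X;Y) = H(X) + H(Y) - H(X,Y): computing H(Y) from the column sums and H(X,Y) from the 6 cells in the same way gives H(Y) = 0.9846 bits and H(X,Y) = 2.1964 bits, so
I(X;Y) = 1.5721 + 0.9846 - 2.1964 = 0.3603 bits ✓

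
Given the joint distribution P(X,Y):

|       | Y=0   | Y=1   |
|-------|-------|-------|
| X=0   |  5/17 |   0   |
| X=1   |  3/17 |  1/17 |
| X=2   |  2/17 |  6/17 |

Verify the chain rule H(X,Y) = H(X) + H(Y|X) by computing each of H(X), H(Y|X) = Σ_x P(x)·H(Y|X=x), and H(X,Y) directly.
H(X) = 1.5222 bits, H(Y|X) = 0.5727 bits, H(X,Y) = 2.0949 bits

Marginal of X (row sums):
  P(X=0) = 5/17 + 0 = 5/17
  P(X=1) = 3/17 + 1/17 = 4/17
  P(X=2) = 2/17 + 6/17 = 8/17
H(X) = -[(5/17)·log₂(5/17) + (4/17)·log₂(4/17) + (8/17)·log₂(8/17)]
  = 0.519275 + 0.491168 + 0.511747 = 1.5222 bits

H(Y|X) = Σ_x P(x)·H(Y|X=x):
  X=0: P(X=0) = 5/17, P(Y|X=0) = (1, 0) → H(Y|X=0) = 0.000000
  X=1: P(X=1) = 4/17, P(Y|X=1) = (3/4, 1/4) → H(Y|X=1) = 0.811278
  X=2: P(X=2) = 8/17, P(Y|X=2) = (1/4, 3/4) → H(Y|X=2) = 0.811278
H(Y|X) = (5/17)·0.000000 + (4/17)·0.811278 + (8/17)·0.811278 = 0.5727 bits

H(X,Y) = -Σ_{x,y} P(x,y) log₂ P(x,y). Per-cell terms -P(x,y)·log₂P(x,y):
  X=0: 0.519275, 0.000000
  X=1: 0.441618, 0.240439
  X=2: 0.363231, 0.530294
  (cells with P = 0 contribute 0)
Sum of the 6 terms: H(X,Y) = 2.0949 bits

Chain rule check:
  H(X) + H(Y|X) = 1.5222 + 0.5727 = 2.0949 bits
  H(X,Y) = 2.0949 bits
✓ Chain rule verified.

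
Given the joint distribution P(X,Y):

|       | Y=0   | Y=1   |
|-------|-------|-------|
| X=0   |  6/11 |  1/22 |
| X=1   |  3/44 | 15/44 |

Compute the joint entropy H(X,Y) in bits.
1.4731 bits

H(X,Y) = -Σ_{x,y} P(x,y) log₂ P(x,y). Per-cell terms -P(x,y)·log₂P(x,y):
  X=0: 0.47698, 0.20270
  X=1: 0.26417, 0.52928
Sum of the 4 terms: H(X,Y) = 1.4731 bits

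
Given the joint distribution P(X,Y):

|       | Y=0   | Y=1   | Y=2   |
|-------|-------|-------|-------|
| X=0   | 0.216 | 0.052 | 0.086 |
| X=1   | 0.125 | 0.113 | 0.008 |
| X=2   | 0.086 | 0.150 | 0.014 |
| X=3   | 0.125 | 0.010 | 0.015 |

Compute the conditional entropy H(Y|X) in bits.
1.1848 bits

H(Y|X) = H(X,Y) - H(X)

H(X,Y) = -Σ_{x,y} P(x,y) log₂ P(x,y). Per-cell terms -P(x,y)·log₂P(x,y):
  X=0: 0.4776, 0.2218, 0.3044
  X=1: 0.3750, 0.3555, 0.0557
  X=2: 0.3044, 0.4105, 0.0862
  X=3: 0.3750, 0.0664, 0.0909
Sum of the 12 terms: H(X,Y) = 3.1234 bits

Marginal of X (row sums):
  P(X=0) = 0.216 + 0.052 + 0.086 = 0.354
  P(X=1) = 0.125 + 0.113 + 0.008 = 0.246
  P(X=2) = 0.086 + 0.150 + 0.014 = 0.250
  P(X=3) = 0.125 + 0.010 + 0.015 = 0.150
H(X) = -[0.354·log₂(0.354) + 0.246·log₂(0.246) + 0.250·log₂(0.250) + 0.150·log₂(0.150)]
  = 0.5304 + 0.4977 + 0.5000 + 0.4105 = 1.9386 bits

H(Y|X) = H(X,Y) - H(X) = 3.1234 - 1.9386 = 1.1848 bits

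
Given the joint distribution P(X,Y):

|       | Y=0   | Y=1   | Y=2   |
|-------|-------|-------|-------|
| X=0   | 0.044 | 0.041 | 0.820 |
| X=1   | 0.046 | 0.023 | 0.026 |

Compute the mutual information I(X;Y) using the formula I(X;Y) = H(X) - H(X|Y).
0.1351 bits

I(X;Y) = H(X) - H(X|Y)

Marginal of X (row sums):
  P(X=0) = 0.044 + 0.041 + 0.820 = 0.905
  P(X=1) = 0.046 + 0.023 + 0.026 = 0.095
H(X) = -[0.905·log₂(0.905) + 0.095·log₂(0.095)]
  = 0.13033 + 0.32261 = 0.4529 bits

Marginal of Y (column sums):
  P(Y=0) = 0.044 + 0.046 = 0.090
  P(Y=1) = 0.041 + 0.023 = 0.064
  P(Y=2) = 0.820 + 0.026 = 0.846
H(X|Y) = Σ_y P(y)·H(X|Y=y):
  Y=0: P(Y=0) = 0.090, P(X|Y=0) = (22/45, 23/45) → H(X|Y=0) = 0.99964
  Y=1: P(Y=1) = 0.064, P(X|Y=1) = (41/64, 23/64) → H(X|Y=1) = 0.94216
  Y=2: P(Y=2) = 0.846, P(X|Y=2) = (410/423, 13/423) → H(X|Y=2) = 0.19805
H(X|Y) = 0.090·0.99964 + 0.064·0.94216 + 0.846·0.19805 = 0.3178 bits

I(X;Y) = H(X) - H(X|Y) = 0.4529 - 0.3178 = 0.1351 bits

Cross-check via I(X;Y) = H(X) + H(Y) - H(X,Y): computing H(Y) from the column sums and H(X,Y) from the 6 cells in the same way gives H(Y) = 0.7706 bits and H(X,Y) = 1.0884 bits, so
I(X;Y) = 0.4529 + 0.7706 - 1.0884 = 0.1351 bits ✓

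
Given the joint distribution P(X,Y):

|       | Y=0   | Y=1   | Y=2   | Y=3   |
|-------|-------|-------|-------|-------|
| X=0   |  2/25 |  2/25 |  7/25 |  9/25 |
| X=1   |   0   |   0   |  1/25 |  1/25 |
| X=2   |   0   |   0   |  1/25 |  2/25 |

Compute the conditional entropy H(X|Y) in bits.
0.8547 bits

H(X|Y) = H(X,Y) - H(Y)

H(X,Y) = -Σ_{x,y} P(x,y) log₂ P(x,y). Per-cell terms -P(x,y)·log₂P(x,y):
  X=0: 0.29151, 0.29151, 0.51422, 0.53062
  X=1: 0.00000, 0.00000, 0.18575, 0.18575
  X=2: 0.00000, 0.00000, 0.18575, 0.29151
  (cells with P = 0 contribute 0)
Sum of the 12 terms: H(X,Y) = 2.4766 bits

Marginal of Y (column sums):
  P(Y=0) = 2/25 + 0 + 0 = 2/25
  P(Y=1) = 2/25 + 0 + 0 = 2/25
  P(Y=2) = 7/25 + 1/25 + 1/25 = 9/25
  P(Y=3) = 9/25 + 1/25 + 2/25 = 12/25
H(Y) = -[(2/25)·log₂(2/25) + (2/25)·log₂(2/25) + (9/25)·log₂(9/25) + (12/25)·log₂(12/25)]
  = 0.29151 + 0.29151 + 0.53062 + 0.50827 = 1.6219 bits

H(X|Y) = H(X,Y) - H(Y) = 2.4766 - 1.6219 = 0.8547 bits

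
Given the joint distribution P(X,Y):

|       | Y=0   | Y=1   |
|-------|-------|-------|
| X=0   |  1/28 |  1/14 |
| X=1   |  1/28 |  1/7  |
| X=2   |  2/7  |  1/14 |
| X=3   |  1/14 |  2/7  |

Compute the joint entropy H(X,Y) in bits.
2.5931 bits

H(X,Y) = -Σ_{x,y} P(x,y) log₂ P(x,y). Per-cell terms -P(x,y)·log₂P(x,y):
  X=0: 0.17169, 0.27195
  X=1: 0.17169, 0.40105
  X=2: 0.51639, 0.27195
  X=3: 0.27195, 0.51639
Sum of the 8 terms: H(X,Y) = 2.5931 bits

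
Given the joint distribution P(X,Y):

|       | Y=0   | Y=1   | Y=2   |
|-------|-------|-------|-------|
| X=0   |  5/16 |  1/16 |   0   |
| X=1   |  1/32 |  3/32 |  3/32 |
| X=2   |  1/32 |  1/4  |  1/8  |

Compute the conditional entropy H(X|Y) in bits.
1.0640 bits

H(X|Y) = H(X,Y) - H(Y)

H(X,Y) = -Σ_{x,y} P(x,y) log₂ P(x,y). Per-cell terms -P(x,y)·log₂P(x,y):
  X=0: 0.52440, 0.25000, 0.00000
  X=1: 0.15625, 0.32016, 0.32016
  X=2: 0.15625, 0.50000, 0.37500
  (cells with P = 0 contribute 0)
Sum of the 9 terms: H(X,Y) = 2.6022 bits

Marginal of Y (column sums):
  P(Y=0) = 5/16 + 1/32 + 1/32 = 3/8
  P(Y=1) = 1/16 + 3/32 + 1/4 = 13/32
  P(Y=2) = 0 + 3/32 + 1/8 = 7/32
H(Y) = -[(3/8)·log₂(3/8) + (13/32)·log₂(13/32) + (7/32)·log₂(7/32)]
  = 0.53064 + 0.52795 + 0.47964 = 1.5382 bits

H(X|Y) = H(X,Y) - H(Y) = 2.6022 - 1.5382 = 1.0640 bits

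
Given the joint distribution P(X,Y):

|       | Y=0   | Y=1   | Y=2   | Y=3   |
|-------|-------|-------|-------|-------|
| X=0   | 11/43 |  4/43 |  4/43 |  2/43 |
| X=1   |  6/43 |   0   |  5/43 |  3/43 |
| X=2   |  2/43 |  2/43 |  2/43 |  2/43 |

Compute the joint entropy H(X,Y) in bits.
3.1954 bits

H(X,Y) = -Σ_{x,y} P(x,y) log₂ P(x,y). Per-cell terms -P(x,y)·log₂P(x,y):
  X=0: 0.50314, 0.31872, 0.31872, 0.20587
  X=1: 0.39646, 0.00000, 0.36097, 0.26800
  X=2: 0.20587, 0.20587, 0.20587, 0.20587
  (cells with P = 0 contribute 0)
Sum of the 12 terms: H(X,Y) = 3.1954 bits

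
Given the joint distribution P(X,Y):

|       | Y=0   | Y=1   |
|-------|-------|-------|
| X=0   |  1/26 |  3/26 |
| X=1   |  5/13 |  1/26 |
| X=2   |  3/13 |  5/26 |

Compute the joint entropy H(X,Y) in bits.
2.1968 bits

H(X,Y) = -Σ_{x,y} P(x,y) log₂ P(x,y). Per-cell terms -P(x,y)·log₂P(x,y):
  X=0: 0.180786, 0.359478
  X=1: 0.530197, 0.180786
  X=2: 0.488187, 0.457406
Sum of the 6 terms: H(X,Y) = 2.1968 bits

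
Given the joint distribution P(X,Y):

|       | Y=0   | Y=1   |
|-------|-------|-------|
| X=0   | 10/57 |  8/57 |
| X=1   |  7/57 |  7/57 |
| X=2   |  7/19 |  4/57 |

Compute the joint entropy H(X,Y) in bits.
2.3809 bits

H(X,Y) = -Σ_{x,y} P(x,y) log₂ P(x,y). Per-cell terms -P(x,y)·log₂P(x,y):
  X=0: 0.440520, 0.397599
  X=1: 0.371557, 0.371557
  X=2: 0.530737, 0.268975
Sum of the 6 terms: H(X,Y) = 2.3809 bits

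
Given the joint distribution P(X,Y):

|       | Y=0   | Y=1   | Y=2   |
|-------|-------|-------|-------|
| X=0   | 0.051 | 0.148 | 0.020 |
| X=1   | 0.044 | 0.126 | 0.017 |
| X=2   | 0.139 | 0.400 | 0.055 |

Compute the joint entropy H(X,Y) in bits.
2.5692 bits

H(X,Y) = -Σ_{x,y} P(x,y) log₂ P(x,y). Per-cell terms -P(x,y)·log₂P(x,y):
  X=0: 0.2190, 0.4079, 0.1129
  X=1: 0.1983, 0.3766, 0.0999
  X=2: 0.3957, 0.5288, 0.2301
Sum of the 9 terms: H(X,Y) = 2.5692 bits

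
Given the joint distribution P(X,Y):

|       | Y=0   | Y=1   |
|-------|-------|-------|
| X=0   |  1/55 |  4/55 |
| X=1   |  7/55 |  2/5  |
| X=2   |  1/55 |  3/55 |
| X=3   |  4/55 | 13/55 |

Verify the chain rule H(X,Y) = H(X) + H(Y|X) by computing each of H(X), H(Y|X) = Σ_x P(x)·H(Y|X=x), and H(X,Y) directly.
H(X) = 1.5999 bits, H(Y|X) = 0.7883 bits, H(X,Y) = 2.3883 bits

Marginal of X (row sums):
  P(X=0) = 1/55 + 4/55 = 1/11
  P(X=1) = 7/55 + 2/5 = 29/55
  P(X=2) = 1/55 + 3/55 = 4/55
  P(X=3) = 4/55 + 13/55 = 17/55
H(X) = -[(1/11)·log₂(1/11) + (29/55)·log₂(29/55) + (4/55)·log₂(4/55) + (17/55)·log₂(17/55)]
  = 0.31449 + 0.48687 + 0.27501 + 0.52357 = 1.5999 bits

H(Y|X) = Σ_x P(x)·H(Y|X=x):
  X=0: P(X=0) = 1/11, P(Y|X=0) = (1/5, 4/5) → H(Y|X=0) = 0.72193
  X=1: P(X=1) = 29/55, P(Y|X=1) = (7/29, 22/29) → H(Y|X=1) = 0.79733
  X=2: P(X=2) = 4/55, P(Y|X=2) = (1/4, 3/4) → H(Y|X=2) = 0.81128
  X=3: P(X=3) = 17/55, P(Y|X=3) = (4/17, 13/17) → H(Y|X=3) = 0.78713
H(Y|X) = (1/11)·0.72193 + (29/55)·0.79733 + (4/55)·0.81128 + (17/55)·0.78713 = 0.7883 bits

H(X,Y) = -Σ_{x,y} P(x,y) log₂ P(x,y). Per-cell terms -P(x,y)·log₂P(x,y):
  X=0: 0.10512, 0.27501
  X=1: 0.37851, 0.52877
  X=2: 0.10512, 0.22889
  X=3: 0.27501, 0.49185
Sum of the 8 terms: H(X,Y) = 2.3883 bits

Chain rule check:
  H(X) + H(Y|X) = 1.5999 + 0.7883 = 2.3882 bits
  H(X,Y) = 2.3883 bits
✓ Chain rule verified (Δ = 0.0001 is 4-dp rounding noise: each of the three values was rounded independently).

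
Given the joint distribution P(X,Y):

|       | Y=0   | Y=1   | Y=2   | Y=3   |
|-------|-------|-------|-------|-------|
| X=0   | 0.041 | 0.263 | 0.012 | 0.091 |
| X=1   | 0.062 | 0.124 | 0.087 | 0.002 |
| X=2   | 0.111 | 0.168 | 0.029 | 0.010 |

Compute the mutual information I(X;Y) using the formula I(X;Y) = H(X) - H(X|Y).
0.1980 bits

I(X;Y) = H(X) - H(X|Y)

Marginal of X (row sums):
  P(X=0) = 0.041 + 0.263 + 0.012 + 0.091 = 0.407
  P(X=1) = 0.062 + 0.124 + 0.087 + 0.002 = 0.275
  P(X=2) = 0.111 + 0.168 + 0.029 + 0.010 = 0.318
H(X) = -[0.407·log₂(0.407) + 0.275·log₂(0.275) + 0.318·log₂(0.318)]
  = 0.527838 + 0.512187 + 0.525623 = 1.56565 bits

Marginal of Y (column sums):
  P(Y=0) = 0.041 + 0.062 + 0.111 = 0.214
  P(Y=1) = 0.263 + 0.124 + 0.168 = 0.555
  P(Y=2) = 0.012 + 0.087 + 0.029 = 0.128
  P(Y=3) = 0.091 + 0.002 + 0.010 = 0.103
H(X|Y) = Σ_y P(y)·H(X|Y=y):
  Y=0: P(Y=0) = 0.214, P(X|Y=0) = (41/214, 31/107, 111/214) → H(X|Y=0) = 1.465766
  Y=1: P(Y=1) = 0.555, P(X|Y=1) = (263/555, 124/555, 56/185) → H(X|Y=1) = 1.515505
  Y=2: P(Y=2) = 0.128, P(X|Y=2) = (3/32, 87/128, 29/128) → H(X|Y=2) = 1.184085
  Y=3: P(Y=3) = 0.103, P(X|Y=3) = (91/103, 2/103, 10/103) → H(X|Y=3) = 0.594961
H(X|Y) = 0.214·1.465766 + 0.555·1.515505 + 0.128·1.184085 + 0.103·0.594961 = 1.36762 bits

I(X;Y) = H(X) - H(X|Y) = 1.56565 - 1.36762 = 0.1980 bits

Cross-check via I(X;Y) = H(X) + H(Y) - H(X,Y): computing H(Y) from the column sums and H(X,Y) from the 12 cells in the same way gives H(Y) = 1.66483 bits and H(X,Y) = 3.03245 bits, so
I(X;Y) = 1.56565 + 1.66483 - 3.03245 = 0.1980 bits ✓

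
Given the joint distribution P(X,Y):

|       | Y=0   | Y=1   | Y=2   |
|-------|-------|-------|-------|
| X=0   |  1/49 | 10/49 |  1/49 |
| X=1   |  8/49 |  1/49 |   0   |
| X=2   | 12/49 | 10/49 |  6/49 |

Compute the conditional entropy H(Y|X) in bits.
1.1671 bits

H(Y|X) = H(X,Y) - H(X)

H(X,Y) = -Σ_{x,y} P(x,y) log₂ P(x,y). Per-cell terms -P(x,y)·log₂P(x,y):
  X=0: 0.11459, 0.46791, 0.11459
  X=1: 0.42689, 0.11459, 0.00000
  X=2: 0.49708, 0.46791, 0.37099
  (cells with P = 0 contribute 0)
Sum of the 9 terms: H(X,Y) = 2.57455 bits

Marginal of X (row sums):
  P(X=0) = 1/49 + 10/49 + 1/49 = 12/49
  P(X=1) = 8/49 + 1/49 + 0 = 9/49
  P(X=2) = 12/49 + 10/49 + 6/49 = 4/7
H(X) = -[(12/49)·log₂(12/49) + (9/49)·log₂(9/49) + (4/7)·log₂(4/7)]
  = 0.49708 + 0.44904 + 0.46135 = 1.40747 bits

H(Y|X) = H(X,Y) - H(X) = 2.57455 - 1.40747 = 1.1671 bits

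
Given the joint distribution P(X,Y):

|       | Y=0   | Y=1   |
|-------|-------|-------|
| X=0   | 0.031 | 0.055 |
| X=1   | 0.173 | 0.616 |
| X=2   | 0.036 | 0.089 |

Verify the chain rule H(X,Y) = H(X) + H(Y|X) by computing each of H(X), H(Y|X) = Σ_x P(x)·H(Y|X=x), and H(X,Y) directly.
H(X) = 0.9492 bits, H(Y|X) = 0.7881 bits, H(X,Y) = 1.7372 bits

Marginal of X (row sums):
  P(X=0) = 0.031 + 0.055 = 0.086
  P(X=1) = 0.173 + 0.616 = 0.789
  P(X=2) = 0.036 + 0.089 = 0.125
H(X) = -[0.086·log₂(0.086) + 0.789·log₂(0.789) + 0.125·log₂(0.125)]
  = 0.30440 + 0.26976 + 0.37500 = 0.9492 bits

H(Y|X) = Σ_x P(x)·H(Y|X=x):
  X=0: P(X=0) = 0.086, P(Y|X=0) = (31/86, 55/86) → H(Y|X=0) = 0.94307
  X=1: P(X=1) = 0.789, P(Y|X=1) = (173/789, 616/789) → H(Y|X=1) = 0.75882
  X=2: P(X=2) = 0.125, P(Y|X=2) = (36/125, 89/125) → H(Y|X=2) = 0.86612
H(Y|X) = 0.086·0.94307 + 0.789·0.75882 + 0.125·0.86612 = 0.7881 bits

H(X,Y) = -Σ_{x,y} P(x,y) log₂ P(x,y). Per-cell terms -P(x,y)·log₂P(x,y):
  X=0: 0.15536, 0.23014
  X=1: 0.43789, 0.43058
  X=2: 0.17265, 0.31061
Sum of the 6 terms: H(X,Y) = 1.7372 bits

Chain rule check:
  H(X) + H(Y|X) = 0.9492 + 0.7881 = 1.7373 bits
  H(X,Y) = 1.7372 bits
✓ Chain rule verified (Δ = 0.0001 is 4-dp rounding noise: each of the three values was rounded independently).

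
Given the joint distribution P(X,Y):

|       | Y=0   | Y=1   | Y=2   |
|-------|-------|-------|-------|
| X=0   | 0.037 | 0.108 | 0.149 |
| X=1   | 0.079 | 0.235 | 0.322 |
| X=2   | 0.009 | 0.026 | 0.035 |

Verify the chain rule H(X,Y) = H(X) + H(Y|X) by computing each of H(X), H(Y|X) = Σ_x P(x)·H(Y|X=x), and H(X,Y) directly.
H(X) = 1.2030 bits, H(Y|X) = 1.4030 bits, H(X,Y) = 2.6060 bits

Marginal of X (row sums):
  P(X=0) = 0.037 + 0.108 + 0.149 = 0.294
  P(X=1) = 0.079 + 0.235 + 0.322 = 0.636
  P(X=2) = 0.009 + 0.026 + 0.035 = 0.070
H(X) = -[0.294·log₂(0.294) + 0.636·log₂(0.636) + 0.070·log₂(0.070)]
  = 0.5192369 + 0.4152452 + 0.2685551 = 1.2030 bits

H(Y|X) = Σ_x P(x)·H(Y|X=x):
  X=0: P(X=0) = 0.294, P(Y|X=0) = (37/294, 18/49, 149/294) → H(Y|X=0) = 1.4039794
  X=1: P(X=1) = 0.636, P(Y|X=1) = (79/636, 235/636, 161/318) → H(Y|X=1) = 1.4016638
  X=2: P(X=2) = 0.070, P(Y|X=2) = (9/70, 13/35, 1/2) → H(Y|X=2) = 1.4112021
H(Y|X) = 0.294·1.4039794 + 0.636·1.4016638 + 0.070·1.4112021 = 1.4030 bits

H(X,Y) = -Σ_{x,y} P(x,y) log₂ P(x,y). Per-cell terms -P(x,y)·log₂P(x,y):
  X=0: 0.1759842, 0.3467769, 0.4092457
  X=1: 0.2892983, 0.4909778, 0.5264273
  X=2: 0.0611627, 0.1368990, 0.1692775
Sum of the 9 terms: H(X,Y) = 2.6060 bits

Chain rule check:
  H(X) + H(Y|X) = 1.2030 + 1.4030 = 2.6060 bits
  H(X,Y) = 2.6060 bits
✓ Chain rule verified.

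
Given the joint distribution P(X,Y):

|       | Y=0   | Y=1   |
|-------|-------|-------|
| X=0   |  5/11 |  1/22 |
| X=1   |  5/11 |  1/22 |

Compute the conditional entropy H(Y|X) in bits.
0.4395 bits

H(Y|X) = H(X,Y) - H(X)

H(X,Y) = -Σ_{x,y} P(x,y) log₂ P(x,y). Per-cell terms -P(x,y)·log₂P(x,y):
  X=0: 0.51705, 0.20270
  X=1: 0.51705, 0.20270
Sum of the 4 terms: H(X,Y) = 1.4395 bits

Marginal of X (row sums):
  P(X=0) = 5/11 + 1/22 = 1/2
  P(X=1) = 5/11 + 1/22 = 1/2
H(X) = -[(1/2)·log₂(1/2) + (1/2)·log₂(1/2)]
  = 0.50000 + 0.50000 = 1.0000 bits

H(Y|X) = H(X,Y) - H(X) = 1.4395 - 1.0000 = 0.4395 bits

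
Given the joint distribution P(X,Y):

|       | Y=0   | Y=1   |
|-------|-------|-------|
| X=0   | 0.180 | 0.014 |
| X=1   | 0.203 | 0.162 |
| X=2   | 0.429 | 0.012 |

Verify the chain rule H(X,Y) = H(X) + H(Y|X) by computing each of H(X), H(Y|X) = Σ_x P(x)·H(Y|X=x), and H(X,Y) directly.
H(X) = 1.5106 bits, H(Y|X) = 0.5137 bits, H(X,Y) = 2.0243 bits

Marginal of X (row sums):
  P(X=0) = 0.180 + 0.014 = 0.194
  P(X=1) = 0.203 + 0.162 = 0.365
  P(X=2) = 0.429 + 0.012 = 0.441
H(X) = -[0.194·log₂(0.194) + 0.365·log₂(0.365) + 0.441·log₂(0.441)]
  = 0.4590 + 0.5307 + 0.5209 = 1.5106 bits

H(Y|X) = Σ_x P(x)·H(Y|X=x):
  X=0: P(X=0) = 0.194, P(Y|X=0) = (90/97, 7/97) → H(Y|X=0) = 0.3740
  X=1: P(X=1) = 0.365, P(Y|X=1) = (203/365, 162/365) → H(Y|X=1) = 0.9909
  X=2: P(X=2) = 0.441, P(Y|X=2) = (143/147, 4/147) → H(Y|X=2) = 0.1802
H(Y|X) = 0.194·0.3740 + 0.365·0.9909 + 0.441·0.1802 = 0.5137 bits

H(X,Y) = -Σ_{x,y} P(x,y) log₂ P(x,y). Per-cell terms -P(x,y)·log₂P(x,y):
  X=0: 0.4453, 0.0862
  X=1: 0.4670, 0.4254
  X=2: 0.5238, 0.0766
Sum of the 6 terms: H(X,Y) = 2.0243 bits

Chain rule check:
  H(X) + H(Y|X) = 1.5106 + 0.5137 = 2.0243 bits
  H(X,Y) = 2.0243 bits
✓ Chain rule verified.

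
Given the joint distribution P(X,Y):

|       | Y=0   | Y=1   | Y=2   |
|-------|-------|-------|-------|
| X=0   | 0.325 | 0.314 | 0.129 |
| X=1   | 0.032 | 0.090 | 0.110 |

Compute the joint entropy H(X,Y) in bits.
2.2547 bits

H(X,Y) = -Σ_{x,y} P(x,y) log₂ P(x,y). Per-cell terms -P(x,y)·log₂P(x,y):
  X=0: 0.5270, 0.5247, 0.3811
  X=1: 0.1589, 0.3127, 0.3503
Sum of the 6 terms: H(X,Y) = 2.2547 bits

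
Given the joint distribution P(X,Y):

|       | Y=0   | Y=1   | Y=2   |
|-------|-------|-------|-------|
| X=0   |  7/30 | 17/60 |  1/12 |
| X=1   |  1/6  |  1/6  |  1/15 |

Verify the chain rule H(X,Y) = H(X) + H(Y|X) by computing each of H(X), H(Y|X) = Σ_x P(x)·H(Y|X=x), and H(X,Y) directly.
H(X) = 0.9710 bits, H(Y|X) = 1.4553 bits, H(X,Y) = 2.4263 bits

Marginal of X (row sums):
  P(X=0) = 7/30 + 17/60 + 1/12 = 3/5
  P(X=1) = 1/6 + 1/6 + 1/15 = 2/5
H(X) = -[(3/5)·log₂(3/5) + (2/5)·log₂(2/5)]
  = 0.4421794 + 0.5287712 = 0.9710 bits

H(Y|X) = Σ_x P(x)·H(Y|X=x):
  X=0: P(X=0) = 3/5, P(Y|X=0) = (7/18, 17/36, 5/36) → H(Y|X=0) = 1.4366062
  X=1: P(X=1) = 2/5, P(Y|X=1) = (5/12, 5/12, 1/6) → H(Y|X=1) = 1.4833558
H(Y|X) = (3/5)·1.4366062 + (2/5)·1.4833558 = 1.4553 bits

H(X,Y) = -Σ_{x,y} P(x,y) log₂ P(x,y). Per-cell terms -P(x,y)·log₂P(x,y):
  X=0: 0.4898917, 0.5155045, 0.2987469
  X=1: 0.4308271, 0.4308271, 0.2604594
Sum of the 6 terms: H(X,Y) = 2.4263 bits

Chain rule check:
  H(X) + H(Y|X) = 0.9710 + 1.4553 = 2.4263 bits
  H(X,Y) = 2.4263 bits
✓ Chain rule verified.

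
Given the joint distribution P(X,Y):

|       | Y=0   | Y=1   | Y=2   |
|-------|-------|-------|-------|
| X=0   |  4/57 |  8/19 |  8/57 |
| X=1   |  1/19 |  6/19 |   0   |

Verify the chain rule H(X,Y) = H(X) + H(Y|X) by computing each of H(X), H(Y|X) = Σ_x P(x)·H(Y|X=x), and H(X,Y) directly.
H(X) = 0.9495 bits, H(Y|X) = 0.9913 bits, H(X,Y) = 1.9407 bits

Marginal of X (row sums):
  P(X=0) = 4/57 + 8/19 + 8/57 = 12/19
  P(X=1) = 1/19 + 6/19 + 0 = 7/19
H(X) = -[(12/19)·log₂(12/19) + (7/19)·log₂(7/19)]
  = 0.418715 + 0.530737 = 0.9495 bits

H(Y|X) = Σ_x P(x)·H(Y|X=x):
  X=0: P(X=0) = 12/19, P(Y|X=0) = (1/9, 2/3, 2/9) → H(Y|X=0) = 1.224394
  X=1: P(X=1) = 7/19, P(Y|X=1) = (1/7, 6/7, 0) → H(Y|X=1) = 0.591673
H(Y|X) = (12/19)·1.224394 + (7/19)·0.591673 = 0.9913 bits

H(X,Y) = -Σ_{x,y} P(x,y) log₂ P(x,y). Per-cell terms -P(x,y)·log₂P(x,y):
  X=0: 0.268975, 0.525443, 0.397599
  X=1: 0.223575, 0.525147, 0.000000
  (cells with P = 0 contribute 0)
Sum of the 6 terms: H(X,Y) = 1.9407 bits

Chain rule check:
  H(X) + H(Y|X) = 0.9495 + 0.9913 = 1.9408 bits
  H(X,Y) = 1.9407 bits
✓ Chain rule verified (Δ = 0.0001 is 4-dp rounding noise: each of the three values was rounded independently).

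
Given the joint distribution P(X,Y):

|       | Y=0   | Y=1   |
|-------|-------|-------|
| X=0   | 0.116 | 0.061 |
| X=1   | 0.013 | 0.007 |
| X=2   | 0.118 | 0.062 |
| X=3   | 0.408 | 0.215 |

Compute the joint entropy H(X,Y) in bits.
2.3552 bits

H(X,Y) = -Σ_{x,y} P(x,y) log₂ P(x,y). Per-cell terms -P(x,y)·log₂P(x,y):
  X=0: 0.36051, 0.24614
  X=1: 0.08145, 0.05011
  X=2: 0.36381, 0.24872
  X=3: 0.52769, 0.47678
Sum of the 8 terms: H(X,Y) = 2.3552 bits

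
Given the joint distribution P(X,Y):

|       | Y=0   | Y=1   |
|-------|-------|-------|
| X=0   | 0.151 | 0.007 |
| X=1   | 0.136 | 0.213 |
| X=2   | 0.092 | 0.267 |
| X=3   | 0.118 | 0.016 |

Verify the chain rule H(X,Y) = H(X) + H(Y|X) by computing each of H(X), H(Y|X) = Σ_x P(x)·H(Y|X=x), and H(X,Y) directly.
H(X) = 1.8698 bits, H(Y|X) = 0.7435 bits, H(X,Y) = 2.6132 bits

Marginal of X (row sums):
  P(X=0) = 0.151 + 0.007 = 0.158
  P(X=1) = 0.136 + 0.213 = 0.349
  P(X=2) = 0.092 + 0.267 = 0.359
  P(X=3) = 0.118 + 0.016 = 0.134
H(X) = -[0.158·log₂(0.158) + 0.349·log₂(0.349) + 0.359·log₂(0.359) + 0.134·log₂(0.134)]
  = 0.42060 + 0.53003 + 0.53058 + 0.38856 = 1.8698 bits

H(Y|X) = Σ_x P(x)·H(Y|X=x):
  X=0: P(X=0) = 0.158, P(Y|X=0) = (151/158, 7/158) → H(Y|X=0) = 0.26169
  X=1: P(X=1) = 0.349, P(Y|X=1) = (136/349, 213/349) → H(Y|X=1) = 0.96460
  X=2: P(X=2) = 0.359, P(Y|X=2) = (92/359, 267/359) → H(Y|X=2) = 0.82106
  X=3: P(X=3) = 0.134, P(Y|X=3) = (59/67, 8/67) → H(Y|X=3) = 0.52764
H(Y|X) = 0.158·0.26169 + 0.349·0.96460 + 0.359·0.82106 + 0.134·0.52764 = 0.7435 bits

H(X,Y) = -Σ_{x,y} P(x,y) log₂ P(x,y). Per-cell terms -P(x,y)·log₂P(x,y):
  X=0: 0.41183, 0.05011
  X=1: 0.39145, 0.47522
  X=2: 0.31668, 0.50866
  X=3: 0.36381, 0.09545
Sum of the 8 terms: H(X,Y) = 2.6132 bits

Chain rule check:
  H(X) + H(Y|X) = 1.8698 + 0.7435 = 2.6133 bits
  H(X,Y) = 2.6132 bits
✓ Chain rule verified (Δ = 0.0001 is 4-dp rounding noise: each of the three values was rounded independently).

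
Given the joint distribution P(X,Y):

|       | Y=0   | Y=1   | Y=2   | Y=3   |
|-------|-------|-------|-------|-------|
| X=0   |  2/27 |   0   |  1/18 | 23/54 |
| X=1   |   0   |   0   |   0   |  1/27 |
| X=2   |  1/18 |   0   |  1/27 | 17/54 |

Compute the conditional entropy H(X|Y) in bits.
1.1611 bits

H(X|Y) = H(X,Y) - H(Y)

H(X,Y) = -Σ_{x,y} P(x,y) log₂ P(x,y). Per-cell terms -P(x,y)·log₂P(x,y):
  X=0: 0.2781, 0.0000, 0.2317, 0.5245
  X=1: 0.0000, 0.0000, 0.0000, 0.1761
  X=2: 0.2317, 0.0000, 0.1761, 0.5249
  (cells with P = 0 contribute 0)
Sum of the 12 terms: H(X,Y) = 2.1431 bits

Marginal of Y (column sums):
  P(Y=0) = 2/27 + 0 + 1/18 = 7/54
  P(Y=1) = 0 + 0 + 0 = 0
  P(Y=2) = 1/18 + 0 + 1/27 = 5/54
  P(Y=3) = 23/54 + 1/27 + 17/54 = 7/9
H(Y) = -[(7/54)·log₂(7/54) + (5/54)·log₂(5/54) + (7/9)·log₂(7/9)]   (outcomes with P = 0 contribute 0)
  = 0.3821 + 0.3179 + 0.2820 = 0.9820 bits

H(X|Y) = H(X,Y) - H(Y) = 2.1431 - 0.9820 = 1.1611 bits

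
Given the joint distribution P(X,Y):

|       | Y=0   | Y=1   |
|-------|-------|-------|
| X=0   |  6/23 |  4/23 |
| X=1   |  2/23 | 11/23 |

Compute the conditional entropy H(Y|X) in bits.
0.7722 bits

H(Y|X) = H(X,Y) - H(X)

H(X,Y) = -Σ_{x,y} P(x,y) log₂ P(x,y). Per-cell terms -P(x,y)·log₂P(x,y):
  X=0: 0.50572, 0.43888
  X=1: 0.30640, 0.50893
Sum of the 4 terms: H(X,Y) = 1.7599 bits

Marginal of X (row sums):
  P(X=0) = 6/23 + 4/23 = 10/23
  P(X=1) = 2/23 + 11/23 = 13/23
H(X) = -[(10/23)·log₂(10/23) + (13/23)·log₂(13/23)]
  = 0.52245 + 0.46524 = 0.9877 bits

H(Y|X) = H(X,Y) - H(X) = 1.7599 - 0.9877 = 0.7722 bits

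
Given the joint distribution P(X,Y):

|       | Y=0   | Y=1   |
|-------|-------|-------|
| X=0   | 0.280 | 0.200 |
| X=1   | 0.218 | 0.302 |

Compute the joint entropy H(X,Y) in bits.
1.9794 bits

H(X,Y) = -Σ_{x,y} P(x,y) log₂ P(x,y). Per-cell terms -P(x,y)·log₂P(x,y):
  X=0: 0.5142, 0.4644
  X=1: 0.4791, 0.5217
Sum of the 4 terms: H(X,Y) = 1.9794 bits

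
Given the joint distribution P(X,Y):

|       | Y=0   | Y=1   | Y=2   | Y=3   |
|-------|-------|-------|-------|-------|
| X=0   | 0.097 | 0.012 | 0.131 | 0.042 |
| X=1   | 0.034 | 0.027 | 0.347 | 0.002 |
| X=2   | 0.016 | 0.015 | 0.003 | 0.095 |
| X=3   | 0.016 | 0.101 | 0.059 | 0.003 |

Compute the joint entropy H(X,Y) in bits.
3.0633 bits

H(X,Y) = -Σ_{x,y} P(x,y) log₂ P(x,y). Per-cell terms -P(x,y)·log₂P(x,y):
  X=0: 0.32649, 0.07657, 0.38414, 0.19209
  X=1: 0.16586, 0.14069, 0.52987, 0.01793
  X=2: 0.09545, 0.09088, 0.02514, 0.32261
  X=3: 0.09545, 0.33406, 0.24091, 0.02514
Sum of the 16 terms: H(X,Y) = 3.0633 bits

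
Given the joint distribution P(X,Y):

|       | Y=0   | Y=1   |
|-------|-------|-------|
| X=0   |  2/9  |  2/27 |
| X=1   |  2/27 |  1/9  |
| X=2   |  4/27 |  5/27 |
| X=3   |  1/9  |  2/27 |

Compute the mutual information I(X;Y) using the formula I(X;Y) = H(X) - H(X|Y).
0.0607 bits

I(X;Y) = H(X) - H(X|Y)

Marginal of X (row sums):
  P(X=0) = 2/9 + 2/27 = 8/27
  P(X=1) = 2/27 + 1/9 = 5/27
  P(X=2) = 4/27 + 5/27 = 1/3
  P(X=3) = 1/9 + 2/27 = 5/27
H(X) = -[(8/27)·log₂(8/27) + (5/27)·log₂(5/27) + (1/3)·log₂(1/3) + (5/27)·log₂(5/27)]
  = 0.519967 + 0.450548 + 0.528321 + 0.450548 = 1.94938 bits

Marginal of Y (column sums):
  P(Y=0) = 2/9 + 2/27 + 4/27 + 1/9 = 5/9
  P(Y=1) = 2/27 + 1/9 + 5/27 + 2/27 = 4/9
H(X|Y) = Σ_y P(y)·H(X|Y=y):
  Y=0: P(Y=0) = 5/9, P(X|Y=0) = (2/5, 2/15, 4/15, 1/5) → H(X|Y=0) = 1.889246
  Y=1: P(Y=1) = 4/9, P(X|Y=1) = (1/6, 1/4, 5/12, 1/6) → H(X|Y=1) = 1.887919
H(X|Y) = (5/9)·1.889246 + (4/9)·1.887919 = 1.88866 bits

I(X;Y) = H(X) - H(X|Y) = 1.94938 - 1.88866 = 0.0607 bits

Cross-check via I(X;Y) = H(X) + H(Y) - H(X,Y): computing H(Y) from the column sums and H(X,Y) from the 8 cells in the same way gives H(Y) = 0.99108 bits and H(X,Y) = 2.87973 bits, so
I(X;Y) = 1.94938 + 0.99108 - 2.87973 = 0.0607 bits ✓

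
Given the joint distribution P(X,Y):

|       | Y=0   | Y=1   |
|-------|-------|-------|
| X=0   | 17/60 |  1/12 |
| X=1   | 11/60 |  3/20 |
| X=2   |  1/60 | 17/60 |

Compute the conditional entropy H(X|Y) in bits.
1.2883 bits

H(X|Y) = H(X,Y) - H(Y)

H(X,Y) = -Σ_{x,y} P(x,y) log₂ P(x,y). Per-cell terms -P(x,y)·log₂P(x,y):
  X=0: 0.5155045, 0.2987469
  X=1: 0.4487008, 0.4105448
  X=2: 0.0984482, 0.5155045
Sum of the 6 terms: H(X,Y) = 2.287450 bits

Marginal of Y (column sums):
  P(Y=0) = 17/60 + 11/60 + 1/60 = 29/60
  P(Y=1) = 1/12 + 3/20 + 17/60 = 31/60
H(Y) = -[(29/60)·log₂(29/60) + (31/60)·log₂(31/60)]
  = 0.5069730 + 0.4922254 = 0.999198 bits

H(X|Y) = H(X,Y) - H(Y) = 2.287450 - 0.999198 = 1.2883 bits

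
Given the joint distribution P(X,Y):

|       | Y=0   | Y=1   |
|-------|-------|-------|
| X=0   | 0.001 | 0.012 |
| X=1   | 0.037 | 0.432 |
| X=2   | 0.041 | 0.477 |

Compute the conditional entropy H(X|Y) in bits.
1.0853 bits

H(X|Y) = H(X,Y) - H(Y)

H(X,Y) = -Σ_{x,y} P(x,y) log₂ P(x,y). Per-cell terms -P(x,y)·log₂P(x,y):
  X=0: 0.009966, 0.076570
  X=1: 0.175984, 0.523107
  X=2: 0.188938, 0.509407
Sum of the 6 terms: H(X,Y) = 1.48397 bits

Marginal of Y (column sums):
  P(Y=0) = 0.001 + 0.037 + 0.041 = 0.079
  P(Y=1) = 0.012 + 0.432 + 0.477 = 0.921
H(Y) = -[0.079·log₂(0.079) + 0.921·log₂(0.921)]
  = 0.289298 + 0.109348 = 0.39865 bits

H(X|Y) = H(X,Y) - H(Y) = 1.48397 - 0.39865 = 1.0853 bits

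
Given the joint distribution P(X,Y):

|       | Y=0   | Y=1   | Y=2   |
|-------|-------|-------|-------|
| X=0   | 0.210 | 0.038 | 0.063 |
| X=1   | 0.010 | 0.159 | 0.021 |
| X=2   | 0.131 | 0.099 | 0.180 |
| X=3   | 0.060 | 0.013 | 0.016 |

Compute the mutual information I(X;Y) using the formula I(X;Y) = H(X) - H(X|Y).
0.2934 bits

I(X;Y) = H(X) - H(X|Y)

Marginal of X (row sums):
  P(X=0) = 0.210 + 0.038 + 0.063 = 0.311
  P(X=1) = 0.010 + 0.159 + 0.021 = 0.190
  P(X=2) = 0.131 + 0.099 + 0.180 = 0.410
  P(X=3) = 0.060 + 0.013 + 0.016 = 0.089
H(X) = -[0.311·log₂(0.311) + 0.190·log₂(0.190) + 0.410·log₂(0.410) + 0.089·log₂(0.089)]
  = 0.52404 + 0.45523 + 0.52738 + 0.31061 = 1.8173 bits

Marginal of Y (column sums):
  P(Y=0) = 0.210 + 0.010 + 0.131 + 0.060 = 0.411
  P(Y=1) = 0.038 + 0.159 + 0.099 + 0.013 = 0.309
  P(Y=2) = 0.063 + 0.021 + 0.180 + 0.016 = 0.280
H(X|Y) = Σ_y P(y)·H(X|Y=y):
  Y=0: P(Y=0) = 0.411, P(X|Y=0) = (70/137, 10/411, 131/411, 20/137) → H(X|Y=0) = 1.55647
  Y=1: P(Y=1) = 0.309, P(X|Y=1) = (38/309, 53/103, 33/103, 13/309) → H(X|Y=1) = 1.58350
  Y=2: P(Y=2) = 0.280, P(X|Y=2) = (9/40, 3/40, 9/14, 2/35) → H(X|Y=2) = 1.41021
H(X|Y) = 0.411·1.55647 + 0.309·1.58350 + 0.280·1.41021 = 1.5239 bits

I(X;Y) = H(X) - H(X|Y) = 1.8173 - 1.5239 = 0.2934 bits

Cross-check via I(X;Y) = H(X) + H(Y) - H(X,Y): computing H(Y) from the column sums and H(X,Y) from the 12 cells in the same way gives H(Y) = 1.5650 bits and H(X,Y) = 3.0889 bits, so
I(X;Y) = 1.8173 + 1.5650 - 3.0889 = 0.2934 bits ✓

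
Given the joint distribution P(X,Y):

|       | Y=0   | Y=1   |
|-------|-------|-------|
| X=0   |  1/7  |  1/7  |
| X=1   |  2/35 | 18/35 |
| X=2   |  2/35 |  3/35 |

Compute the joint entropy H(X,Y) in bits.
2.0712 bits

H(X,Y) = -Σ_{x,y} P(x,y) log₂ P(x,y). Per-cell terms -P(x,y)·log₂P(x,y):
  X=0: 0.40105, 0.40105
  X=1: 0.23596, 0.49338
  X=2: 0.23596, 0.30380
Sum of the 6 terms: H(X,Y) = 2.0712 bits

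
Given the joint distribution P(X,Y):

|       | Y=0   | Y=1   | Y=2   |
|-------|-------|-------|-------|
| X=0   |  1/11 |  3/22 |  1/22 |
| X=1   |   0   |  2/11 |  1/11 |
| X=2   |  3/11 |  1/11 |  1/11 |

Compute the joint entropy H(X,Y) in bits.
2.8110 bits

H(X,Y) = -Σ_{x,y} P(x,y) log₂ P(x,y). Per-cell terms -P(x,y)·log₂P(x,y):
  X=0: 0.31449, 0.39197, 0.20270
  X=1: 0.00000, 0.44717, 0.31449
  X=2: 0.51122, 0.31449, 0.31449
  (cells with P = 0 contribute 0)
Sum of the 9 terms: H(X,Y) = 2.8110 bits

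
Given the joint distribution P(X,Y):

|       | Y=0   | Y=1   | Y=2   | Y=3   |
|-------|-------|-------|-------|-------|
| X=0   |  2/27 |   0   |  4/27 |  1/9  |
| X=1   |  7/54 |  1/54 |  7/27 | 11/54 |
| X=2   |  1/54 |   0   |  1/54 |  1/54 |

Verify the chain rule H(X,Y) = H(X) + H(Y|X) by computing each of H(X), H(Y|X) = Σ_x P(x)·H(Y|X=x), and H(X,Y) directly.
H(X) = 1.1942 bits, H(Y|X) = 1.6252 bits, H(X,Y) = 2.8194 bits

Marginal of X (row sums):
  P(X=0) = 2/27 + 0 + 4/27 + 1/9 = 1/3
  P(X=1) = 7/54 + 1/54 + 7/27 + 11/54 = 11/18
  P(X=2) = 1/54 + 0 + 1/54 + 1/54 = 1/18
H(X) = -[(1/3)·log₂(1/3) + (11/18)·log₂(11/18) + (1/18)·log₂(1/18)]
  = 0.5283 + 0.4342 + 0.2317 = 1.1942 bits

H(Y|X) = Σ_x P(x)·H(Y|X=x):
  X=0: P(X=0) = 1/3, P(Y|X=0) = (2/9, 0, 4/9, 1/3) → H(Y|X=0) = 1.5305
  X=1: P(X=1) = 11/18, P(Y|X=1) = (7/33, 1/33, 14/33, 1/3) → H(Y|X=1) = 1.6805
  X=2: P(X=2) = 1/18, P(Y|X=2) = (1/3, 0, 1/3, 1/3) → H(Y|X=2) = 1.5850
H(Y|X) = (1/3)·1.5305 + (11/18)·1.6805 + (1/18)·1.5850 = 1.6252 bits

H(X,Y) = -Σ_{x,y} P(x,y) log₂ P(x,y). Per-cell terms -P(x,y)·log₂P(x,y):
  X=0: 0.2781, 0.0000, 0.4081, 0.3522
  X=1: 0.3821, 0.1066, 0.5049, 0.4676
  X=2: 0.1066, 0.0000, 0.1066, 0.1066
  (cells with P = 0 contribute 0)
Sum of the 12 terms: H(X,Y) = 2.8194 bits

Chain rule check:
  H(X) + H(Y|X) = 1.1942 + 1.6252 = 2.8194 bits
  H(X,Y) = 2.8194 bits
✓ Chain rule verified.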